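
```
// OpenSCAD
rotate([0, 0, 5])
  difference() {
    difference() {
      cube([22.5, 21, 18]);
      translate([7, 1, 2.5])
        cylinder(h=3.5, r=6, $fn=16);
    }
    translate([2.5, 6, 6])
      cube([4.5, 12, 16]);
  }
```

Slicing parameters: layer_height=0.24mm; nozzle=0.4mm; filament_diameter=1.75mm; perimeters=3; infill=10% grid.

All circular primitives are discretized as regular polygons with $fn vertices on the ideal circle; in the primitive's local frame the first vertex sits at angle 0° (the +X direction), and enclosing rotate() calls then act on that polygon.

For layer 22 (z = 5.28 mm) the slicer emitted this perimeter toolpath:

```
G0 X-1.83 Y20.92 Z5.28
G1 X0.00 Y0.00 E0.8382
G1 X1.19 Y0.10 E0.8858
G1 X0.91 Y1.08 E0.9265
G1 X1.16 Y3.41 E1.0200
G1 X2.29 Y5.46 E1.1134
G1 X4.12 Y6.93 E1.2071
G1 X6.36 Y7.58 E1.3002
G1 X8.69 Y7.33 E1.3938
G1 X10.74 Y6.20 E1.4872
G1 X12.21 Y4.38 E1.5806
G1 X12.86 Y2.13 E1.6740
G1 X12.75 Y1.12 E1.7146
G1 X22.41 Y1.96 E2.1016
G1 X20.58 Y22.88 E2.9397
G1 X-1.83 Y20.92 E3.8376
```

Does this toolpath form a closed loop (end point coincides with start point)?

Start point (G0): (-1.83, 20.92). End point (last G1): the path returns to the start — closed.

yes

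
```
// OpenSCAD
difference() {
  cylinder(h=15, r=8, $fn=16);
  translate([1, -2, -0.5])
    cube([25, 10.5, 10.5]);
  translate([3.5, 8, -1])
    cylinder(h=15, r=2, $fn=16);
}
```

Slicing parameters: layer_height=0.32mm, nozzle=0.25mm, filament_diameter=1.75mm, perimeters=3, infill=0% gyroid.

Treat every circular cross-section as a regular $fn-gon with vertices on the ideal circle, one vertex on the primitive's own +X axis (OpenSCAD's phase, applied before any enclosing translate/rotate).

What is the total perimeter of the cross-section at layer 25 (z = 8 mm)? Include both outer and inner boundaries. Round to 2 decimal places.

At z = 8 mm: the r=8 cylinder gives a regular 16-gon of circumradius 8 (constant along its height) (perimeter = 2·16·8.000·sin(180°/16) = 49.94 mm); the 25×10.5 cube at (1, -2) contributes its full rectangle (perimeter 71.00 mm); the r=2 cylinder at (3.5, 8) gives a regular 16-gon of circumradius 2 (constant along its height) (perimeter = 2·16·2.000·sin(180°/16) = 12.49 mm); Subtracting the remaining from the first: starting from the r=8 cylinder, the 25×10.5 cube at (1, -2) partially overlaps it — only the 54.69 mm² overlap (of its 262.50 mm²) is removed, clipping the outline; the r=2 cylinder at (3.5, 8) misses the remaining region (no effect) — boundary = 52.84 mm. Overall, the cross-section is a single solid region. Total boundary length (outer) = 52.84 mm.

52.84 mm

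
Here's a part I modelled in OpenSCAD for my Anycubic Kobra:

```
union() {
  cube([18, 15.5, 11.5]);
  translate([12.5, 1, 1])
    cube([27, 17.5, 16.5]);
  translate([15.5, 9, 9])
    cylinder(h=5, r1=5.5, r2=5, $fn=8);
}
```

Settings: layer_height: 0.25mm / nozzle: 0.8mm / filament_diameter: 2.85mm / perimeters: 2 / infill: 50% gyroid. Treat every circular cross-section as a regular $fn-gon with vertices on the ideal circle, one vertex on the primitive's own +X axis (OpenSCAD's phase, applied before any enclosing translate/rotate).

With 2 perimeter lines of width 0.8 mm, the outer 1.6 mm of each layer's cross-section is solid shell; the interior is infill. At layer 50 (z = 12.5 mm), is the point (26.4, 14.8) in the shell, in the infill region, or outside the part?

At z = 12.5 mm: the cube is not intersected at this z (z outside [0, 11.5]); the 27×17.5 cube at (12.5, 1) contributes its full rectangle; the cone at (15.5, 9) contributes a regular 8-gon of circumradius 5.150 (interpolated between r1=5.5 and r2=5 at t=0.700); Taking the union: the regions partially overlap (shared area 64.68 mm²), so overlapping operands fuse into one piece — 1 connected region. Overall, the cross-section is a single solid region. The nearest boundary edge runs (12.50, 18.50)→(39.50, 18.50); distance from the point to it = 3.70 mm. The point is inside the cross-section and 3.70 mm from the nearest boundary — more than the 1.6 mm shell width (2 × 0.8), so it's in the infill interior.

infill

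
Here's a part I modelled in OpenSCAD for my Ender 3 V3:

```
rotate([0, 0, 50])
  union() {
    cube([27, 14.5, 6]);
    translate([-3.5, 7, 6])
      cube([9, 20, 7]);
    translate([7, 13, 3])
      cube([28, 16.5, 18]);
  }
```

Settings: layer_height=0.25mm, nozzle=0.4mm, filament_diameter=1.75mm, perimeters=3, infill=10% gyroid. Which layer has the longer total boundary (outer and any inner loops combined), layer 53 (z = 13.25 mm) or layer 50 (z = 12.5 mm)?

layer 50 (z = 12.5 mm)

Layer 53 (z = 13.25): the cube does not reach this height (z outside [0, 6]); the cube at (-3.5, 7) is absent (z outside [6, 13]); the 28×16.5 cube at (7, 13) contributes its full rectangle (perimeter 89.00 mm); Combining (union): only the 28×16.5 cube at (7, 13) is present, so the union is just that shape — boundary = 89.00 mm; (rotated 50° about Z; rotation is an isometry so areas/perimeters/island counts are preserved). So its perimeter = 89.00 mm. Layer 50 (z = 12.5): the cube is absent (z outside [0, 6]); the cube at (-3.5, 7) (footprint 9×20) is included at this height (perimeter 58.00 mm); the cube at (7, 13) (footprint 28×16.5) is included at this height (perimeter 89.00 mm); Taking the union: the 2 present regions are separate (no shared area or edge), so areas and boundary lengths simply add and each stays a separate island — boundary = 147.00 mm; (rotated 50° about Z; rotation is an isometry so areas/perimeters/island counts are preserved). So its perimeter = 147.00 mm. Layer 50 is larger (147.00 vs 89.00 mm).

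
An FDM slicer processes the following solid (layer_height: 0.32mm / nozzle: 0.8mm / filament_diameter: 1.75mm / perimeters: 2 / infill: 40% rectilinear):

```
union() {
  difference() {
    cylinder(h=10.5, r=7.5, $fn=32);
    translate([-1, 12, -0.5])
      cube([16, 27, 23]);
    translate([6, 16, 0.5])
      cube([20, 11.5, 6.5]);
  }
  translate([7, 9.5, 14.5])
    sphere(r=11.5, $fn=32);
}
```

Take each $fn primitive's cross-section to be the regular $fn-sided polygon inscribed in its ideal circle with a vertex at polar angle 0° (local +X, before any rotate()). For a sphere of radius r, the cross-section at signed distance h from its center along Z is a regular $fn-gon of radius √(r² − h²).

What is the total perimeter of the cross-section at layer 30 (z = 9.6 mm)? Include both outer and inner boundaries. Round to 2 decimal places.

82.53 mm

At z = 9.6 mm: the r=7.5 cylinder contributes a regular 32-gon of circumradius 7.5 (perimeter = 2·32·7.500·sin(180°/32) = 47.05 mm); the cube at (-1, 12) is present — its section is the full 16×27 rectangle (perimeter 86.00 mm); the cube at (6, 16) is not intersected at this z (z outside [0.5, 7]); After the difference (first − rest): starting from the r=7.5 cylinder, the 16×27 cube at (-1, 12) misses the remaining region (no effect) — boundary = 47.05 mm; the r=11.5 sphere at (7, 9.5) slices to a regular 32-gon of circumradius 10.404 (√(r²−h²) with h=4.9 from center) (perimeter = 2·32·10.404·sin(180°/32) = 65.26 mm); Merging all regions: the regions partially overlap (shared area 54.89 mm²), so the edge portions inside another operand are dropped and the merged outline is re-measured after clipping — boundary = 82.53 mm. Overall, the cross-section is a single solid region. Total boundary length (outer) = 82.53 mm.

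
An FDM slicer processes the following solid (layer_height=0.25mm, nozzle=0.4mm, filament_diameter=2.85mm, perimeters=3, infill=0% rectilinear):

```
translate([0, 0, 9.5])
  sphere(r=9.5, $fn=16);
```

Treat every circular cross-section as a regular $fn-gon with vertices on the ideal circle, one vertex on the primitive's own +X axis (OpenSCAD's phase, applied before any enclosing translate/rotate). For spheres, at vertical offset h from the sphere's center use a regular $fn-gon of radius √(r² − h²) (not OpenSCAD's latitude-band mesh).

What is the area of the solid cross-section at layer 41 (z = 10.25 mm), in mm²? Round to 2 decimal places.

274.58 mm²

At z = 10.25 mm: the r=9.5 sphere contributes a regular 16-gon of circumradius √(9.5²−0.75²) = 9.470 (area = (16/2)·9.470²·sin(360°/16) = 274.58 mm²). Overall, the cross-section is a single solid region. Net area = 274.58 mm².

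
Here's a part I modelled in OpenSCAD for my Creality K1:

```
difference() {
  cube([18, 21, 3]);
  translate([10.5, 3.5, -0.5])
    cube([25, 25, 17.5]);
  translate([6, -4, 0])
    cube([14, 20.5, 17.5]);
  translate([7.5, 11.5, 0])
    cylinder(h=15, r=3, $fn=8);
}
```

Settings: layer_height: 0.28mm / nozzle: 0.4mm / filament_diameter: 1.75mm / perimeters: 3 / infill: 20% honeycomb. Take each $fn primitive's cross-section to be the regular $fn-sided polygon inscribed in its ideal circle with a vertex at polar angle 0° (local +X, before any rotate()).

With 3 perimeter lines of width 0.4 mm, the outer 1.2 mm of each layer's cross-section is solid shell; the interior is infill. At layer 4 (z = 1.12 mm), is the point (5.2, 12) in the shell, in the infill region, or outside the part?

At z = 1.12 mm: the cube is present — its section is the full 18×21 rectangle; the cube at (10.5, 3.5) is present — its section is the full 25×25 rectangle; the 14×20.5 cube at (6, -4) contributes its full rectangle; the cylinder at (7.5, 11.5): section is a regular 8-gon, circumradius r=3; After the difference (first − rest): starting from the 18×21 cube, the 25×25 cube at (10.5, 3.5) partially overlaps it — only the 131.25 mm² overlap (of its 625.00 mm²) is removed, clipping the outline; the 14×20.5 cube at (6, -4) partially overlaps it — only the 100.50 mm² overlap (of its 287.00 mm²) is removed, clipping the outline; the r=3 cylinder at (7.5, 11.5) partially overlaps it — only the 4.66 mm² overlap (of its 25.46 mm²) is removed, clipping the outline — 1 connected region. Overall, the cross-section is a single solid region. The nearest boundary edge runs (5.38, 13.62)→(4.50, 11.50); distance from the point to it = 0.46 mm. The point is not inside any of the regions above, so it lies outside the cross-section (0.46 mm from the nearest boundary).

outside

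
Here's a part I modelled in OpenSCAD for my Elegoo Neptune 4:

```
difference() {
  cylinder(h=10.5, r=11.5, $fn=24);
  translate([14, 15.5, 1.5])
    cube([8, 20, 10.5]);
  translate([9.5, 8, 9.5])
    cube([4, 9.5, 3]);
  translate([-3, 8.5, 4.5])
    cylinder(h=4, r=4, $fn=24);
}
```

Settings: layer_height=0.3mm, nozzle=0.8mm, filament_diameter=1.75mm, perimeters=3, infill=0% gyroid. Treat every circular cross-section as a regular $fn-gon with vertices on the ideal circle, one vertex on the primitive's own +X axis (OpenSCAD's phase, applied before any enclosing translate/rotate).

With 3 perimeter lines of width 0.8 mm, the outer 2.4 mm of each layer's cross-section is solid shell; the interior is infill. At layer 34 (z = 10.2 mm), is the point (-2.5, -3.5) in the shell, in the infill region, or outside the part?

infill

At z = 10.2 mm: the r=11.5 cylinder gives a regular 24-gon of circumradius 11.5 (constant along its height); the cube at (14, 15.5) is present — its section is the full 8×20 rectangle; the cube at (9.5, 8) is present — its section is the full 4×9.5 rectangle; the cylinder at (-3, 8.5) is absent (z outside [4.5, 8.5]); After the difference (first − rest): starting from the r=11.5 cylinder, the 8×20 cube at (14, 15.5) misses the remaining region (no effect); the 4×9.5 cube at (9.5, 8) misses the remaining region (no effect) — 1 connected region. Overall, the cross-section is a single solid region. The nearest boundary edge runs (-5.75, -9.96)→(-8.13, -8.13); distance from the point to it = 7.10 mm. The point is inside the cross-section and 7.10 mm from the nearest boundary — more than the 2.4 mm shell width (3 × 0.8), so it's in the infill interior.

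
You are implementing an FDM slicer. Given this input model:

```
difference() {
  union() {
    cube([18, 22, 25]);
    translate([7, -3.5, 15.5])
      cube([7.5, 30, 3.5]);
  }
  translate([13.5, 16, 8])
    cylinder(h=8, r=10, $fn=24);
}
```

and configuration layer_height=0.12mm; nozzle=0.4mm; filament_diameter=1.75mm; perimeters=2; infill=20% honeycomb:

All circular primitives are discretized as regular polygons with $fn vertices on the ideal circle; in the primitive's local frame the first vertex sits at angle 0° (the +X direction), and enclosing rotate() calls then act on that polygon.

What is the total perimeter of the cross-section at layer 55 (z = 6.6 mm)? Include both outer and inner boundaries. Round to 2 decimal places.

80.00 mm

At z = 6.6 mm: the cube (footprint 18×22) is included at this height (perimeter 80.00 mm); the cube at (7, -3.5) is not intersected at this z (z outside [15.5, 19]); Merging all regions: only the 18×22 cube is present, so the union is just that shape — boundary = 80.00 mm; the cylinder at (13.5, 16) does not reach this height (z outside [8, 16]); After the difference (first − rest): none of the subtracted shapes is present at this height, so the result so far is unchanged — boundary = 80.00 mm. Overall, the cross-section is a single solid region. Total boundary length (outer) = 80.00 mm.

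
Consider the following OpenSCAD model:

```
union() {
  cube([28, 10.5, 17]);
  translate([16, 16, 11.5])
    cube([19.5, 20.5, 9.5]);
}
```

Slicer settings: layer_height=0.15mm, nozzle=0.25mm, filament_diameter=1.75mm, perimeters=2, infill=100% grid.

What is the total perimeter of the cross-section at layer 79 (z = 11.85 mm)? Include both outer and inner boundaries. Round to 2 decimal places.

157.00 mm

At z = 11.85 mm: the 28×10.5 cube contributes its full rectangle (perimeter 77.00 mm); the cube at (16, 16) is present — its section is the full 19.5×20.5 rectangle (perimeter 80.00 mm); Combining (union): the 2 present regions are separate (no shared area or edge), so areas and boundary lengths simply add and each stays a separate island — boundary = 157.00 mm. Overall, the cross-section has 2 separate islands. Total boundary length (outer) = 157.00 mm.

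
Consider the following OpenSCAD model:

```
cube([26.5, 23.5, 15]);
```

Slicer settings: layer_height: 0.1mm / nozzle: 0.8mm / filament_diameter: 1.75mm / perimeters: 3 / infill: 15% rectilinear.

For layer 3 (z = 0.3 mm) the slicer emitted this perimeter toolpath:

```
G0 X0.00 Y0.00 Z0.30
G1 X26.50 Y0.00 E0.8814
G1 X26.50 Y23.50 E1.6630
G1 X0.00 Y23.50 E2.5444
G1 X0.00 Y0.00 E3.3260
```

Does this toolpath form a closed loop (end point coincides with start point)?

Start point (G0): (0.00, 0.00). End point (last G1): the path returns to the start — closed.

yes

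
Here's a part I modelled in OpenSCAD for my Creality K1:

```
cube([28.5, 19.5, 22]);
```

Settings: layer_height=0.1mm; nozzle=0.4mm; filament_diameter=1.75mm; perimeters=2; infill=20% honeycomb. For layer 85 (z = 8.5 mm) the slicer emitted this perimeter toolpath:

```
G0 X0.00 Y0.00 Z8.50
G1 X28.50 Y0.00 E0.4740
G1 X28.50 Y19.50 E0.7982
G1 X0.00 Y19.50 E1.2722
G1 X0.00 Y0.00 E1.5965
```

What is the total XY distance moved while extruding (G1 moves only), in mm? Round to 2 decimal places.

96.00 mm

Sum the Euclidean lengths of each G1 segment: total = 96.00 mm.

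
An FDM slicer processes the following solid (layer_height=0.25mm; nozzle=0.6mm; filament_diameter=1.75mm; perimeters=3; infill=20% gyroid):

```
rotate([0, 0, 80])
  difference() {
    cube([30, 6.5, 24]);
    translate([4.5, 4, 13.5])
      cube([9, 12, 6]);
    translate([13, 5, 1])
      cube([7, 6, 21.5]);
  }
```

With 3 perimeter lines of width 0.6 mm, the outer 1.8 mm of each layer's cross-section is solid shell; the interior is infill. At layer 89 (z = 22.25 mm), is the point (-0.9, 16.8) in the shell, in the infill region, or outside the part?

shell

At z = 22.25 mm: the cube is present — its section is the full 30×6.5 rectangle; the cube at (4.5, 4) is absent (z outside [13.5, 19.5]); the cube at (13, 5) (footprint 7×6) is included at this height; Taking the first minus the rest: starting from the 30×6.5 cube, the 7×6 cube at (13, 5) partially overlaps it — only the 10.50 mm² overlap (of its 42.00 mm²) is removed, clipping the outline — 1 connected region; (rotated 80° about Z; rotation is an isometry so areas/perimeters/island counts are preserved). Overall, the cross-section is a single solid region. Undo the 80° rotation: the query point maps to (16.388, 3.804) in the un-rotated model frame. The nearest boundary edge runs (13.00, 5.00)→(20.00, 5.00); distance from the point to it = 1.20 mm. The point is inside the cross-section, 1.20 mm from the nearest boundary — within the 1.8 mm shell band (3 × 0.6).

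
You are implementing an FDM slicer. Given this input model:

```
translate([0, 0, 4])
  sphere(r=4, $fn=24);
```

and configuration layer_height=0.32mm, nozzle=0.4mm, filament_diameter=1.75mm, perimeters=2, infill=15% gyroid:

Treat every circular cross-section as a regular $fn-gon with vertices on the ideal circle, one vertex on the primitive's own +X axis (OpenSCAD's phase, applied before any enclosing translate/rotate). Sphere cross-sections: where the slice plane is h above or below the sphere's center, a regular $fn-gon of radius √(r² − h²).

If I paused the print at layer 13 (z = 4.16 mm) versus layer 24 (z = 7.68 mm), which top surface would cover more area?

Layer 13 (z = 4.16): the r=4 sphere slices to a regular 24-gon of circumradius 3.997 (√(r²−h²) with h=0.16 from center) (area = (24/2)·3.997²·sin(360°/24) = 49.61 mm²). So its area = 49.61 mm². Layer 24 (z = 7.68): the r=4 sphere slices to a regular 24-gon of circumradius 1.568 (√(r²−h²) with h=3.68 from center) (area = (24/2)·1.568²·sin(360°/24) = 7.63 mm²). So its area = 7.63 mm². Layer 13 is larger (49.61 vs 7.63 mm²).

layer 13 (z = 4.16 mm)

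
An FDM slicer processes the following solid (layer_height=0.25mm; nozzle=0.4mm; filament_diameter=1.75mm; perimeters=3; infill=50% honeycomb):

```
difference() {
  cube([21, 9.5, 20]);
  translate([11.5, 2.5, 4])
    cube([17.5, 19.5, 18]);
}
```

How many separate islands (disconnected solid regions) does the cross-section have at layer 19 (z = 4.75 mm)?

1

At z = 4.75 mm: the cube is present — its section is the full 21×9.5 rectangle; the cube at (11.5, 2.5) (footprint 17.5×19.5) is included at this height; After the difference (first − rest): starting from the 21×9.5 cube, the 17.5×19.5 cube at (11.5, 2.5) partially overlaps it — only the 66.50 mm² overlap (of its 341.25 mm²) is removed, clipping the outline — 1 connected region. Overall, the cross-section is a single solid region. Island count = 1.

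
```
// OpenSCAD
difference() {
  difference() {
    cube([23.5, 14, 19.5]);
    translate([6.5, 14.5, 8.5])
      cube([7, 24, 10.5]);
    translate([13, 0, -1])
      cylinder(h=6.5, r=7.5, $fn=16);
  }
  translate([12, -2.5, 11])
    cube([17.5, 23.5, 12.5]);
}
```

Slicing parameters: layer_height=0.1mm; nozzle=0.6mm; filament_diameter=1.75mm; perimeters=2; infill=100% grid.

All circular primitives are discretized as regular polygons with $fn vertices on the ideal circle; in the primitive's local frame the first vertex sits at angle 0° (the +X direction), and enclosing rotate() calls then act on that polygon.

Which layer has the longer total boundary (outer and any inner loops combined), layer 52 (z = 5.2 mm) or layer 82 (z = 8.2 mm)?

Layer 52 (z = 5.2): the cube (footprint 23.5×14) is included at this height (perimeter 75.00 mm); the cube at (6.5, 14.5) is absent (z outside [8.5, 19]); the r=7.5 cylinder at (13, 0) contributes a regular 16-gon of circumradius 7.5 (perimeter = 2·16·7.500·sin(180°/16) = 46.82 mm); Subtracting the remaining from the first: starting from the 23.5×14 cube, the r=7.5 cylinder at (13, 0) partially overlaps it — only the 86.10 mm² overlap (of its 172.21 mm²) is removed, clipping the outline — boundary = 83.41 mm; the cube at (12, -2.5) is absent (z outside [11, 23.5]); Taking the first minus the rest: none of the subtracted shapes is present at this height, so the result so far is unchanged — boundary = 83.41 mm. So its perimeter = 83.41 mm. Layer 82 (z = 8.2): the cube (footprint 23.5×14) is included at this height (perimeter 75.00 mm); the cube at (6.5, 14.5) is not intersected at this z (z outside [8.5, 19]); the cylinder at (13, 0) is not intersected at this z (z outside [-1, 5.5]); Subtracting the remaining from the first: none of the subtracted shapes is present at this height, so the 23.5×14 cube is unchanged — boundary = 75.00 mm; the cube at (12, -2.5) is absent (z outside [11, 23.5]); Subtracting the remaining from the first: none of the subtracted shapes is present at this height, so the result so far is unchanged — boundary = 75.00 mm. So its perimeter = 75.00 mm. Layer 52 is larger (83.41 vs 75.00 mm).

layer 52 (z = 5.2 mm)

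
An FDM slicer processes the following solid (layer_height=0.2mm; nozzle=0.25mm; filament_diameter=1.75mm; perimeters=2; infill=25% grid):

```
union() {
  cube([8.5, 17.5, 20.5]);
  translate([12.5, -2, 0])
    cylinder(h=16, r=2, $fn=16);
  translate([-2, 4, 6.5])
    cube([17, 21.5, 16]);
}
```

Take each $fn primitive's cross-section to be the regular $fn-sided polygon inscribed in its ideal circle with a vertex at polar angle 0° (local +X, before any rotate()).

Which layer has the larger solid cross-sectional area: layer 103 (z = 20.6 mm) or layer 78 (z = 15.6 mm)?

Layer 103 (z = 20.6): the cube is not intersected at this z (z outside [0, 20.5]); the cylinder at (12.5, -2) does not reach this height (z outside [0, 16]); the cube at (-2, 4) (footprint 17×21.5) is included at this height (area 365.50 mm²); Merging all regions: only the 17×21.5 cube at (-2, 4) is present, so the union is just that shape — area = 365.50 mm². So its area = 365.50 mm². Layer 78 (z = 15.6): the 8.5×17.5 cube contributes its full rectangle (area 148.75 mm²); the r=2 cylinder at (12.5, -2) gives a regular 16-gon of circumradius 2 (constant along its height) (area = (16/2)·2.000²·sin(360°/16) = 12.25 mm²); the cube at (-2, 4) (footprint 17×21.5) is included at this height (area 365.50 mm²); Combining (union): the regions partially overlap — summed areas 526.50 mm² minus the doubly-counted overlap 114.75 mm² gives 411.75 mm² — area = 411.75 mm². So its area = 411.75 mm². Layer 78 is larger (411.75 vs 365.50 mm²).

layer 78 (z = 15.6 mm)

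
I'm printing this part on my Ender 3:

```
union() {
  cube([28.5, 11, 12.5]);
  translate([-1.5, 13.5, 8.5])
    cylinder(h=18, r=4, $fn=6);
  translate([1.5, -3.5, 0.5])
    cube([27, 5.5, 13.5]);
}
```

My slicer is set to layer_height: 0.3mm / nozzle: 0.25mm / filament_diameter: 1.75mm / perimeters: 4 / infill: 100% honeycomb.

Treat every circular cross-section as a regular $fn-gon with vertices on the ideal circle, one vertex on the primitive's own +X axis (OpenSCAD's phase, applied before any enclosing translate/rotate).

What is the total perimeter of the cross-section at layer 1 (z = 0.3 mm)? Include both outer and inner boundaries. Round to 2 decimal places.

79.00 mm

At z = 0.3 mm: the cube is present — its section is the full 28.5×11 rectangle (perimeter 79.00 mm); the cylinder at (-1.5, 13.5) does not reach this height (z outside [8.5, 26.5]); the cube at (1.5, -3.5) is not intersected at this z (z outside [0.5, 14]); Combining (union): only the 28.5×11 cube is present, so the union is just that shape — boundary = 79.00 mm. Overall, the cross-section is a single solid region. Total boundary length (outer) = 79.00 mm.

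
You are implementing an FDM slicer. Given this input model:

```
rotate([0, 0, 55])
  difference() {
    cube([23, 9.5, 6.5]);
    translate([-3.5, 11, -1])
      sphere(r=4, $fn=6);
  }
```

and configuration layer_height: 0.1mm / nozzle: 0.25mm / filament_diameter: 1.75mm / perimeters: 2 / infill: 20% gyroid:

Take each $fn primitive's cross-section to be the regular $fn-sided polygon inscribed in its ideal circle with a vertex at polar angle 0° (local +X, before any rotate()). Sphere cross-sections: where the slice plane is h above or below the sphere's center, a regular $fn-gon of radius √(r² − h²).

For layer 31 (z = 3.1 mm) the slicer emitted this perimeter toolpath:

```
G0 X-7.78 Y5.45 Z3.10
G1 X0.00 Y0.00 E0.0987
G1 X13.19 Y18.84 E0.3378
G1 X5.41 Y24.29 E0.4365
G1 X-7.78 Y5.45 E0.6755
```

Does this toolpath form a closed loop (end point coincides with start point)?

yes

Start point (G0): (-7.78, 5.45). End point (last G1): the path returns to the start — closed.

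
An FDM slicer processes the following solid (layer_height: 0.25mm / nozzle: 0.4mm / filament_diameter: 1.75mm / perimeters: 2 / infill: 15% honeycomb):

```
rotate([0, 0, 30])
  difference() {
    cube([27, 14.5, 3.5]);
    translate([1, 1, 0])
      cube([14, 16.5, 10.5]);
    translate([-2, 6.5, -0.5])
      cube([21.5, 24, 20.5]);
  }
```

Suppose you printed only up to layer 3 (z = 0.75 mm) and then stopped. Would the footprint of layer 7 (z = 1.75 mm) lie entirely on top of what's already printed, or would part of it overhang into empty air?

entirely on top

Compare the two slices. At z = 0.75: the cube is present — its section is the full 27×14.5 rectangle (area 391.50 mm²); the cube at (1, 1) is present — its section is the full 14×16.5 rectangle (area 231.00 mm²); the 21.5×24 cube at (-2, 6.5) contributes its full rectangle (area 516.00 mm²); Subtracting the remaining from the first: starting from the 27×14.5 cube (391.50 mm²), the 14×16.5 cube at (1, 1) partially overlaps it — only the 189.00 mm² overlap (of its 231.00 mm²) is removed, clipping the outline; the 21.5×24 cube at (-2, 6.5) partially overlaps it — only the 44.00 mm² overlap (of its 516.00 mm²) is removed, clipping the outline — area = 158.50 mm²; (whole slice rotated 30° about Z — lengths, areas and connectivity unchanged). At z = 1.75: the cube is present — its section is the full 27×14.5 rectangle (area 391.50 mm²); the cube at (1, 1) (footprint 14×16.5) is included at this height (area 231.00 mm²); the cube at (-2, 6.5) is present — its section is the full 21.5×24 rectangle (area 516.00 mm²); Subtracting the remaining from the first: starting from the 27×14.5 cube (391.50 mm²), the 14×16.5 cube at (1, 1) partially overlaps it — only the 189.00 mm² overlap (of its 231.00 mm²) is removed, clipping the outline; the 21.5×24 cube at (-2, 6.5) partially overlaps it — only the 44.00 mm² overlap (of its 516.00 mm²) is removed, clipping the outline — area = 158.50 mm²; (rotated 30° about Z; rotation is an isometry so areas/perimeters/island counts are preserved). Checking containment: the cross-section at z = 1.75 is a subset of the cross-section at z = 0.75.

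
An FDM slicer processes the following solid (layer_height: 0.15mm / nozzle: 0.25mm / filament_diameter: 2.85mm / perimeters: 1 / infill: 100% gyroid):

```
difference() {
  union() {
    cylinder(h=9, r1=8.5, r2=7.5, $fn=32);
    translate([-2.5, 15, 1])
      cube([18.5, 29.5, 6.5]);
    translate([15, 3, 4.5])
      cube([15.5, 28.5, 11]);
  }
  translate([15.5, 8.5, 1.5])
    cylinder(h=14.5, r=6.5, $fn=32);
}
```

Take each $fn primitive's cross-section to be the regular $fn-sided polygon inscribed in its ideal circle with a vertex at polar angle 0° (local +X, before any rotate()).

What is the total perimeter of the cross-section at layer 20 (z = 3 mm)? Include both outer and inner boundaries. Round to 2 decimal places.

147.23 mm

At z = 3 mm: the cone contributes a regular 32-gon of circumradius 8.167 (interpolated between r1=8.5 and r2=7.5 at t=0.333) (perimeter = 2·32·8.167·sin(180°/32) = 51.23 mm); the 18.5×29.5 cube at (-2.5, 15) contributes its full rectangle (perimeter 96.00 mm); the cube at (15, 3) does not reach this height (z outside [4.5, 15.5]); Merging all regions: the 2 present regions are separate (no shared area or edge), so areas and boundary lengths simply add and each stays a separate island — boundary = 147.23 mm; the cylinder at (15.5, 8.5): section is a regular 32-gon, circumradius r=6.5 (perimeter = 2·32·6.500·sin(180°/32) = 40.78 mm); Taking the first minus the rest: starting from the result so far, the r=6.5 cylinder at (15.5, 8.5) misses the remaining region (no effect) — boundary = 147.23 mm. Overall, the cross-section has 2 separate islands. Total boundary length (outer) = 147.23 mm.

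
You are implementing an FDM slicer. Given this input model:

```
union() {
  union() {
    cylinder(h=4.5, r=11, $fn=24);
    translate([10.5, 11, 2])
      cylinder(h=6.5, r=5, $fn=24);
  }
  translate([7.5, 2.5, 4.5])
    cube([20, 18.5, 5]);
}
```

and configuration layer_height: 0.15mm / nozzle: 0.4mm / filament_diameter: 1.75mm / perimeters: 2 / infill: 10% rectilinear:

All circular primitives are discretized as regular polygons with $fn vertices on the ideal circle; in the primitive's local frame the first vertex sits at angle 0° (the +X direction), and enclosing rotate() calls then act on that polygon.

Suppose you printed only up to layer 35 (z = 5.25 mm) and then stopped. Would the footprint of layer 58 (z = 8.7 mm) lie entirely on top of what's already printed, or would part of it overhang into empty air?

entirely on top

Compare the two slices. At z = 5.25: the cylinder is absent (z outside [0, 4.5]); the r=5 cylinder at (10.5, 11) gives a regular 24-gon of circumradius 5 (constant along its height) (area = (24/2)·5.000²·sin(360°/24) = 77.65 mm²); Merging all regions: only the r=5 cylinder at (10.5, 11) is present, so the union is just that shape — area = 77.65 mm²; the cube at (7.5, 2.5) is present — its section is the full 20×18.5 rectangle (area 370.00 mm²); Combining (union): the regions partially overlap — summed areas 447.65 mm² minus the doubly-counted overlap 66.73 mm² gives 380.92 mm² — area = 380.92 mm². At z = 8.7: the cylinder does not reach this height (z outside [0, 4.5]); the cylinder at (10.5, 11) is absent (z outside [2, 8.5]); Merging all regions: nothing is present at this height; the cube at (7.5, 2.5) (footprint 20×18.5) is included at this height (area 370.00 mm²); Combining (union): only the 20×18.5 cube at (7.5, 2.5) is present, so the union is just that shape — area = 370.00 mm². Checking containment: the cross-section at z = 8.7 is a subset of the cross-section at z = 5.25.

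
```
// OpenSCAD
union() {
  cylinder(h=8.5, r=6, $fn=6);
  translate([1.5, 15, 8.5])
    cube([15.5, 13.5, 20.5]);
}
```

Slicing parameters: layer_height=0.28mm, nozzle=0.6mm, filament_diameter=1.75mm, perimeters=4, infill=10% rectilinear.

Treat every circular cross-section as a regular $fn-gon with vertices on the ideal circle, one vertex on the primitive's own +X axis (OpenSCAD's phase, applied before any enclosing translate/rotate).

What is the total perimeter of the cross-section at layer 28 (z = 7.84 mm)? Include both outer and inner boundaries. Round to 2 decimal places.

36.00 mm

At z = 7.84 mm: the cylinder: section is a regular 6-gon, circumradius r=6 (perimeter = 2·6·6.000·sin(180°/6) = 36.00 mm); the cube at (1.5, 15) does not reach this height (z outside [8.5, 29]); Combining (union): only the r=6 cylinder is present, so the union is just that shape — boundary = 36.00 mm. Overall, the cross-section is a single solid region. Total boundary length (outer) = 36.00 mm.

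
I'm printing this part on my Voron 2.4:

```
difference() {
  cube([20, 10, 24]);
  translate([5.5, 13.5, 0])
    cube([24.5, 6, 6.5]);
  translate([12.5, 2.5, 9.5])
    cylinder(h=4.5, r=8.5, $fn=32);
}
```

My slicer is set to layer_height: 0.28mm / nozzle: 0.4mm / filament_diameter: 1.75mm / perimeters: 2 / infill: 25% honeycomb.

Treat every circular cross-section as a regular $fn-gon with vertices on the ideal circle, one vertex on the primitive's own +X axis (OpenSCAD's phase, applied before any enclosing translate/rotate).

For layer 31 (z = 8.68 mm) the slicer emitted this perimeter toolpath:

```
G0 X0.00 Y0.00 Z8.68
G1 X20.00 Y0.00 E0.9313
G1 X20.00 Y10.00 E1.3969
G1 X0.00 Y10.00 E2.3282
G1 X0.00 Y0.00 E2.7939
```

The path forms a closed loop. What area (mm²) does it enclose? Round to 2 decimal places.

Apply the shoelace formula to the sequence of (X, Y) vertices; enclosed area = 200.00 mm².

200.00 mm²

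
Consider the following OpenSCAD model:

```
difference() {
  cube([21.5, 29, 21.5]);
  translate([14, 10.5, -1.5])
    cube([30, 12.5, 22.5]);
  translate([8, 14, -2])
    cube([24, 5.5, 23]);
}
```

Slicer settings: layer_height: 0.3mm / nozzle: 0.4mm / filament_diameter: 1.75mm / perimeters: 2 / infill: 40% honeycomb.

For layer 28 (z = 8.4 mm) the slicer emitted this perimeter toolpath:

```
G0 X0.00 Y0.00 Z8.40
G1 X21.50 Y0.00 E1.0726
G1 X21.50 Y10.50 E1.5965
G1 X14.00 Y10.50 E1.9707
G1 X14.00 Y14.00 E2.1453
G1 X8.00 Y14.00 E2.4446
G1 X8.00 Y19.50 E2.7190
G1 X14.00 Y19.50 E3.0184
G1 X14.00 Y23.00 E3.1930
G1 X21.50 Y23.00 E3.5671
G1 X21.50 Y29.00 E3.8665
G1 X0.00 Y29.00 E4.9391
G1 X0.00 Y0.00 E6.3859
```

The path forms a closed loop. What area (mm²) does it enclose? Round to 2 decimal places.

496.75 mm²

Apply the shoelace formula to the sequence of (X, Y) vertices; enclosed area = 496.75 mm².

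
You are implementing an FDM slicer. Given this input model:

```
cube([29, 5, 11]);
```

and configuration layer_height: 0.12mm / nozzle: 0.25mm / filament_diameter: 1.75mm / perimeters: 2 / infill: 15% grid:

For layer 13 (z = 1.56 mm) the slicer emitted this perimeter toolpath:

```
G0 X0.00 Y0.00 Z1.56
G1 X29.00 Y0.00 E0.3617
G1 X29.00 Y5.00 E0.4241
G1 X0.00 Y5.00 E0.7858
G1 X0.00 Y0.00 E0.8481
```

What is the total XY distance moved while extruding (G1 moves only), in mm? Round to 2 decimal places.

Sum the Euclidean lengths of each G1 segment: total = 68.00 mm.

68.00 mm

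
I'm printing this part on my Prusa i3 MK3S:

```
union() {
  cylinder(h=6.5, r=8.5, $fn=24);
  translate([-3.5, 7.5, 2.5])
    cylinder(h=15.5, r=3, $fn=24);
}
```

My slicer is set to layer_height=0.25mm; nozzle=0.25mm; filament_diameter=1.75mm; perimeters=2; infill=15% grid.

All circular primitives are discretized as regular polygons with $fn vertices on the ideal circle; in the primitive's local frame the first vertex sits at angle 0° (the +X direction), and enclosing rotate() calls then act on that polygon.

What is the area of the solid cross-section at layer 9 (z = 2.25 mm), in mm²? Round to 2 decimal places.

224.40 mm²

At z = 2.25 mm: the cylinder: section is a regular 24-gon, circumradius r=8.5 (area = (24/2)·8.500²·sin(360°/24) = 224.40 mm²); the cylinder at (-3.5, 7.5) is not intersected at this z (z outside [2.5, 18]); Merging all regions: only the r=8.5 cylinder is present, so the union is just that shape — area = 224.40 mm². Overall, the cross-section is a single solid region. Net area = 224.40 mm².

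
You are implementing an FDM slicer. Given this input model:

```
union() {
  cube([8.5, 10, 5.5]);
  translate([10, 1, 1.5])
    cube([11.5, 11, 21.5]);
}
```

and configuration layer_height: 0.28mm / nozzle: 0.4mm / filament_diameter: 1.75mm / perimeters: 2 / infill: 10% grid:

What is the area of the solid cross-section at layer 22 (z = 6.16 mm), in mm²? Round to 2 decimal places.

126.50 mm²

At z = 6.16 mm: the cube is not intersected at this z (z outside [0, 5.5]); the 11.5×11 cube at (10, 1) contributes its full rectangle (area 126.50 mm²); Merging all regions: only the 11.5×11 cube at (10, 1) is present, so the union is just that shape — area = 126.50 mm². Overall, the cross-section is a single solid region. Net area = 126.50 mm².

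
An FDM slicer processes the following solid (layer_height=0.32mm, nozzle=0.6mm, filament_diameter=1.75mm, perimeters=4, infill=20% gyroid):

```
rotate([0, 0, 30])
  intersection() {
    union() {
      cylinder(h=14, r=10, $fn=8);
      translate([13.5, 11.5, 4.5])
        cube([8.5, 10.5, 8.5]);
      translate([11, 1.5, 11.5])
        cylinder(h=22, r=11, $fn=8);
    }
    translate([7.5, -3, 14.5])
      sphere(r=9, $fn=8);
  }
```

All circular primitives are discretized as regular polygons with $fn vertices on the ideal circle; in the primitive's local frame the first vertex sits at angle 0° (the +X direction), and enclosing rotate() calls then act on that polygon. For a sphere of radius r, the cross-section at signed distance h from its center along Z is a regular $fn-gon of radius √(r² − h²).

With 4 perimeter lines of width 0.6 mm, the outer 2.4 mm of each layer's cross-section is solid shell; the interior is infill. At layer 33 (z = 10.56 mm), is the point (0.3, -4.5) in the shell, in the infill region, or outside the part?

At z = 10.56 mm: the r=10 cylinder gives a regular 8-gon of circumradius 10 (constant along its height); the cube at (13.5, 11.5) (footprint 8.5×10.5) is included at this height; the cylinder at (11, 1.5) is absent (z outside [11.5, 33.5]); Merging all regions: the 2 present regions are separate (no shared area or edge), so areas and boundary lengths simply add and each stays a separate island — 2 connected regions; the r=9 sphere at (7.5, -3) slices to a regular 8-gon of circumradius 8.092 (√(r²−h²) with h=3.94 from center); After intersecting: the r=9 sphere at (7.5, -3) partially overlaps that combined region; clipping to the common part keeps 96.64 mm² — 1 connected region; (rotated 30° about Z; rotation is an isometry so areas/perimeters/island counts are preserved). Overall, the cross-section is a single solid region. Undo the 30° rotation: the query point maps to (-1.990, -4.047) in the un-rotated model frame. The nearest boundary edge runs (1.78, -8.72)→(-0.59, -3.00); distance from the point to it = 1.69 mm. The point is not inside any of the regions above, so it lies outside the cross-section (1.69 mm from the nearest boundary).

outside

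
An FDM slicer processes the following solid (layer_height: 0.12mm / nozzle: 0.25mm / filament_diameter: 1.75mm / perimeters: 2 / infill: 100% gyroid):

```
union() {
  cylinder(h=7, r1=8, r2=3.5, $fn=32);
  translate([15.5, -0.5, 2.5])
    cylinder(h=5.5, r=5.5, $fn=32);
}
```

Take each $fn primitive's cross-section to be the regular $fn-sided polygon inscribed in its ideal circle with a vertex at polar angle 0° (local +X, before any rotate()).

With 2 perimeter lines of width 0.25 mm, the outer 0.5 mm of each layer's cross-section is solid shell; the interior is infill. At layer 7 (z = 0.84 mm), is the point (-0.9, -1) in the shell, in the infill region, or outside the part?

infill

At z = 0.84 mm: the cone: at t=0.120 of its height the radius interpolates to r₁+(r₂−r₁)t = 7.460, giving a regular 32-gon of that circumradius; the cylinder at (15.5, -0.5) is absent (z outside [2.5, 8]); Merging all regions: only the cone is present, so the union is just that shape — 1 connected region. Overall, the cross-section is a single solid region. The nearest boundary edge runs (-5.28, -5.28)→(-4.14, -6.20); distance from the point to it = 6.08 mm. The point is inside the cross-section and 6.08 mm from the nearest boundary — more than the 0.5 mm shell width (2 × 0.25), so it's in the infill interior.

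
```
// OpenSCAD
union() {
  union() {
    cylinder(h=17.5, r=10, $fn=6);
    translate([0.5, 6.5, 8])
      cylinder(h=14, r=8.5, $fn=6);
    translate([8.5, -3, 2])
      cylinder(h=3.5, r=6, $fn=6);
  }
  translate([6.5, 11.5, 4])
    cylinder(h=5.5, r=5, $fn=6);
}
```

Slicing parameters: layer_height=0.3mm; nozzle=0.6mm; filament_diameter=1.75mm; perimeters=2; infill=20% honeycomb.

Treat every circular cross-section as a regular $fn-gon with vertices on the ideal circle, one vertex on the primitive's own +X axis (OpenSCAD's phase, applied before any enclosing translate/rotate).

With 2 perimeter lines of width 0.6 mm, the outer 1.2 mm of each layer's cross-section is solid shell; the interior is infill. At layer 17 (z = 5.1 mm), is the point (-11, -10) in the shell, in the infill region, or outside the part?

outside

At z = 5.1 mm: the r=10 cylinder gives a regular 6-gon of circumradius 10 (constant along its height); the cylinder at (0.5, 6.5) is absent (z outside [8, 22]); the r=6 cylinder at (8.5, -3) gives a regular 6-gon of circumradius 6 (constant along its height); Merging all regions: the regions partially overlap (shared area 41.59 mm²), so overlapping operands fuse into one piece — 1 connected region; the r=5 cylinder at (6.5, 11.5) contributes a regular 6-gon of circumradius 5; Taking the union: the regions partially overlap (shared area 2.77 mm²), so overlapping operands fuse into one piece — 1 connected region. Overall, the cross-section is a single solid region. The nearest boundary edge runs (-5.00, -8.66)→(-10.00, 0.00); distance from the point to it = 5.87 mm. The point is not inside any of the regions above, so it lies outside the cross-section (5.87 mm from the nearest boundary).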